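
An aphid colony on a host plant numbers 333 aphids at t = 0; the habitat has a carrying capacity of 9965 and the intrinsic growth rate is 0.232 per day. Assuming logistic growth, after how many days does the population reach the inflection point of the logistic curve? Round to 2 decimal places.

Logistic growth is fastest at N = K/2 = 4982.5.
A = (K − N₀)/N₀ = 28.925. Set K/(1 + A·e^(−rt)) = K/2 → A·e^(−rt) = 1.
e^(−0.232t) = 1/28.925 = 0.0345723, so t = ln(28.925)/0.232 = 3.3647/0.232 = 14.503.

14.50 days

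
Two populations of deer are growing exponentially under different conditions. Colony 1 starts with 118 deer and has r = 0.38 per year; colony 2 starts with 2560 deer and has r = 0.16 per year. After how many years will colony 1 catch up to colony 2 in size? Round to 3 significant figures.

Set 118·e^(0.38t) = 2560·e^(0.16t).
e^((0.38 − 0.16)t) = 2560/118 → e^(0.22·t) = 21.695.
0.22·t = ln(21.695) = 3.0771, so t = 3.0771/0.22 = 13.987.

14.0 years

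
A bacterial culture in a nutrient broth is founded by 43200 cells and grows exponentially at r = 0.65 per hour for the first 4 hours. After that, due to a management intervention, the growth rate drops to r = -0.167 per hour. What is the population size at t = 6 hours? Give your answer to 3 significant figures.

416000 cells

Phase 1: N(4) = 43200·e^(0.65×4) = 43200·e^2.6 = 581633.
Phase 2 runs for 6 − 4 = 2 hours at r = -0.167.
N(6) = 581633·e^(-0.167×2) = 581633·e^-0.334 = 416481.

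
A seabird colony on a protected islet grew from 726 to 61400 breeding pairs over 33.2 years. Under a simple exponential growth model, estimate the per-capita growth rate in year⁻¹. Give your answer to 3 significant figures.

From N(t) = N₀·e^(rt): e^(r·33.2) = 61400/726 = 84.573.
r·33.2 = ln(84.573) = 4.4376, so r = 4.4376/33.2 = 0.13366.

0.134 per year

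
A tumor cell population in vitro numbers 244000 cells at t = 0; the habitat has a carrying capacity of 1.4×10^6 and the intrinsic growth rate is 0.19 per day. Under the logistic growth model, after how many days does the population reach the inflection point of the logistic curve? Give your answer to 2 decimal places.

8.19 days

Logistic growth is fastest at N = K/2 = 700000.
A = (K − N₀)/N₀ = 4.7377. Set K/(1 + A·e^(−rt)) = K/2 → A·e^(−rt) = 1.
e^(−0.19t) = 1/4.7377 = 0.211073, so t = ln(4.7377)/0.19 = 1.5556/0.19 = 8.1871.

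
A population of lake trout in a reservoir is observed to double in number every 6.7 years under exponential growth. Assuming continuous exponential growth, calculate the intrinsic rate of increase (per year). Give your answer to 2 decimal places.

0.10 per year

r = ln(2)/t_d = 0.6931/6.7 = 0.10345.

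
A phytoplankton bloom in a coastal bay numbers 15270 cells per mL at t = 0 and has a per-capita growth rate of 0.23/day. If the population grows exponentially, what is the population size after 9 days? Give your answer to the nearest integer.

N(t) = N₀·e^(rt) = 15270 × e^(0.23×9) = 15270 × e^2.07.
e^2.07 ≈ 7.9248, so N ≈ 15270 × 7.9248 = 121012.

121012 cells per mL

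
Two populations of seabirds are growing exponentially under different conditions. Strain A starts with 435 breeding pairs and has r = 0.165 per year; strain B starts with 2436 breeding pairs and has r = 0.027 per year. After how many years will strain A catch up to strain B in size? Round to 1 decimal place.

12.5 years

Set 435·e^(0.165t) = 2436·e^(0.027t).
e^((0.165 − 0.027)t) = 2436/435 → e^(0.138·t) = 5.6.
0.138·t = ln(5.6) = 1.7228, so t = 1.7228/0.138 = 12.484.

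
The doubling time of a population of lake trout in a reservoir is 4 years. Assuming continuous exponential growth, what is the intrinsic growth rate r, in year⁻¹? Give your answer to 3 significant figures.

0.173 per year

r = ln(2)/t_d = 0.6931/4 = 0.17329.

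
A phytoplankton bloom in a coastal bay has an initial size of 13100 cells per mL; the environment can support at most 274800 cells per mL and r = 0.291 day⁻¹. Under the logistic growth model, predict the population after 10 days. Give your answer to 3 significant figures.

132000 cells per mL

A = (K − N₀)/N₀ = (274800 − 13100)/13100 = 19.977.
N(t) = K/(1 + A·e^(−rt)) = 274800/(1 + 19.977×e^(−0.291×10)).
e^(−2.91) = 0.054476; denominator = 1 + 19.977×0.054476 = 2.0883.
N = 274800/2.0883 = 131592.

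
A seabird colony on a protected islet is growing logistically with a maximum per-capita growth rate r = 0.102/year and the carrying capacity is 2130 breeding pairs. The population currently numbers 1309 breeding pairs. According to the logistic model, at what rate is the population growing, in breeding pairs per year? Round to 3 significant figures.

51.5 breeding pairs per year

dN/dt = rN(1 − N/K) = 0.102 × 1309 × (1 − 1309/2130).
1 − 1309/2130 = 0.38545; dN/dt = 0.102 × 1309 × 0.38545 = 51.464.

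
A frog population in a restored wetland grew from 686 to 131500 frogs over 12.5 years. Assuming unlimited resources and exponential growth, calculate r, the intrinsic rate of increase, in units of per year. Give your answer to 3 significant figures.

0.420 per year

From N(t) = N₀·e^(rt): e^(r·12.5) = 131500/686 = 191.69.
r·12.5 = ln(191.69) = 5.2559, so r = 5.2559/12.5 = 0.42047.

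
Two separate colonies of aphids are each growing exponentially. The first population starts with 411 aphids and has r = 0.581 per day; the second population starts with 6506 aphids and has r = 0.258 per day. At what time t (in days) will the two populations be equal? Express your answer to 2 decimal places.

8.55 days

Set 411·e^(0.581t) = 6506·e^(0.258t).
e^((0.581 − 0.258)t) = 6506/411 → e^(0.323·t) = 15.83.
0.323·t = ln(15.83) = 2.7619, so t = 2.7619/0.323 = 8.5507.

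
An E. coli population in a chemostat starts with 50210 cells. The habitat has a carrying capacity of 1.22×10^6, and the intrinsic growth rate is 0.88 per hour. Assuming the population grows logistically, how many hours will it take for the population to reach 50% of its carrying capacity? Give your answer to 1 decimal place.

3.6 hours

A = (K − N₀)/N₀ = (1.22×10^6 − 50210)/50210 = 23.298.
Solve 1.22×10^6/(1 + 23.298·e^(−0.88t)) = 610000: 1 + 23.298·e^(−0.88t) = 2, so e^(−0.88t) = 0.0429222.
−0.88·t = ln(0.0429222) = -3.1484, so t = 3.1484/0.88 = 3.5777.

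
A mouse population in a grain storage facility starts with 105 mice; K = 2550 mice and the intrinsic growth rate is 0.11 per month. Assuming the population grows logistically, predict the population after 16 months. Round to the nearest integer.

A = (K − N₀)/N₀ = (2550 − 105)/105 = 23.286.
N(t) = K/(1 + A·e^(−rt)) = 2550/(1 + 23.286×e^(−0.11×16)).
e^(−1.76) = 0.17204; denominator = 1 + 23.286×0.17204 = 5.0062.
N = 2550/5.0062 = 509.37.

509 mice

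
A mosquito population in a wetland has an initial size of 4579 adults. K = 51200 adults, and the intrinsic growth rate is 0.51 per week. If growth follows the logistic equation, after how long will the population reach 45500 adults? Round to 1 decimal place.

8.6 weeks

A = (K − N₀)/N₀ = (51200 − 4579)/4579 = 10.181.
Solve 51200/(1 + 10.181·e^(−0.51t)) = 45500: 1 + 10.181·e^(−0.51t) = 1.1253, so e^(−0.51t) = 0.0123042.
−0.51·t = ln(0.0123042) = -4.3978, so t = 4.3978/0.51 = 8.6232.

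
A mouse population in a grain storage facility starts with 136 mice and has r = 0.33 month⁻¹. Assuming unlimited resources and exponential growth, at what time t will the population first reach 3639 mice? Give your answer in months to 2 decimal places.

9.96 months

Set N₀·e^(rt) = 3639: e^(0.33·t) = 3639/136 = 26.757.
0.33·t = ln(26.757) = 3.2868, so t = 3.2868/0.33 = 9.96.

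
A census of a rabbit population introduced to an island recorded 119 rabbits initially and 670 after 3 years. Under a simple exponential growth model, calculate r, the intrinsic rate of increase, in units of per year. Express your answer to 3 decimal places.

From N(t) = N₀·e^(rt): e^(r·3) = 670/119 = 5.6303.
r·3 = ln(5.6303) = 1.7282, so r = 1.7282/3 = 0.57605.

0.576 per year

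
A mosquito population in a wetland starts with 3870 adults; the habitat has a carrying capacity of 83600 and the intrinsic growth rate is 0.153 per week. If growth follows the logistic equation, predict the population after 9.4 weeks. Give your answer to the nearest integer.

14194 adults

A = (K − N₀)/N₀ = (83600 − 3870)/3870 = 20.602.
N(t) = K/(1 + A·e^(−rt)) = 83600/(1 + 20.602×e^(−0.153×9.4)).
e^(−1.438) = 0.23735; denominator = 1 + 20.602×0.23735 = 5.89.
N = 83600/5.89 = 14193.6.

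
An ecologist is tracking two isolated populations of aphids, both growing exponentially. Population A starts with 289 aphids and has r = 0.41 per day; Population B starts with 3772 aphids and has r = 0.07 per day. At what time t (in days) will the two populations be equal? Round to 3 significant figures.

7.56 days

Set 289·e^(0.41t) = 3772·e^(0.07t).
e^((0.41 − 0.07)t) = 3772/289 → e^(0.34·t) = 13.052.
0.34·t = ln(13.052) = 2.5689, so t = 2.5689/0.34 = 7.5557.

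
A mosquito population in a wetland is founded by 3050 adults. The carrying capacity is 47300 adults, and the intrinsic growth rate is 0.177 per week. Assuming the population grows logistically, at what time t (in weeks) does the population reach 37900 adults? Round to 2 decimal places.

22.99 weeks

A = (K − N₀)/N₀ = (47300 − 3050)/3050 = 14.508.
Solve 47300/(1 + 14.508·e^(−0.177t)) = 37900: 1 + 14.508·e^(−0.177t) = 1.248, so e^(−0.177t) = 0.0170952.
−0.177·t = ln(0.0170952) = -4.069, so t = 4.069/0.177 = 22.988.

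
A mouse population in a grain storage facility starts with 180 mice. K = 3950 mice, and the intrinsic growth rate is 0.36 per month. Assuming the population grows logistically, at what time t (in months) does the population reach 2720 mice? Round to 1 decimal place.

A = (K − N₀)/N₀ = (3950 − 180)/180 = 20.944.
Solve 3950/(1 + 20.944·e^(−0.36t)) = 2720: 1 + 20.944·e^(−0.36t) = 1.4522, so e^(−0.36t) = 0.0215907.
−0.36·t = ln(0.0215907) = -3.8355, so t = 3.8355/0.36 = 10.654.

10.7 months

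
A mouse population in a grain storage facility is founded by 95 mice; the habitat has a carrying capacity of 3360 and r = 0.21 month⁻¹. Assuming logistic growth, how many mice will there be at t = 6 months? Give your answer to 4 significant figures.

312.6 mice

A = (K − N₀)/N₀ = (3360 − 95)/95 = 34.368.
N(t) = K/(1 + A·e^(−rt)) = 3360/(1 + 34.368×e^(−0.21×6)).
e^(−1.26) = 0.28365; denominator = 1 + 34.368×0.28365 = 10.749.
N = 3360/10.749 = 312.595.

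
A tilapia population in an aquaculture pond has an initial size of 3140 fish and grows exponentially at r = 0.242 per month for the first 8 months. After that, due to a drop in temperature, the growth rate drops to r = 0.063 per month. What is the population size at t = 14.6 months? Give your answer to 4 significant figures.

Phase 1: N(8) = 3140·e^(0.242×8) = 3140·e^1.936 = 21763.3.
Phase 2 runs for 14.6 − 8 = 6.6 months at r = 0.063.
N(14.6) = 21763.3·e^(0.063×6.6) = 21763.3·e^0.4158 = 32984.

32980 fish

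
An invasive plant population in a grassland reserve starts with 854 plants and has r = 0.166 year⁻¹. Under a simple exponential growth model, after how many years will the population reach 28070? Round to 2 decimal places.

Set N₀·e^(rt) = 28070: e^(0.166·t) = 28070/854 = 32.869.
0.166·t = ln(32.869) = 3.4925, so t = 3.4925/0.166 = 21.039.

21.04 years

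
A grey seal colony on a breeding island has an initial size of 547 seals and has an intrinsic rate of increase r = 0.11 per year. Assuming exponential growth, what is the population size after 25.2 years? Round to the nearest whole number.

8747 seals

N(t) = N₀·e^(rt) = 547 × e^(0.11×25.2) = 547 × e^2.772.
e^2.772 ≈ 15.991, so N ≈ 547 × 15.991 = 8746.85.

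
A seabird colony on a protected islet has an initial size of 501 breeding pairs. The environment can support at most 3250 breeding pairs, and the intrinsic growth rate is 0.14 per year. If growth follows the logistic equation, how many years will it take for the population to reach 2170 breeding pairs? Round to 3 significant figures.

17.1 years

A = (K − N₀)/N₀ = (3250 − 501)/501 = 5.487.
Solve 3250/(1 + 5.487·e^(−0.14t)) = 2170: 1 + 5.487·e^(−0.14t) = 1.4977, so e^(−0.14t) = 0.0907041.
−0.14·t = ln(0.0907041) = -2.4002, so t = 2.4002/0.14 = 17.144.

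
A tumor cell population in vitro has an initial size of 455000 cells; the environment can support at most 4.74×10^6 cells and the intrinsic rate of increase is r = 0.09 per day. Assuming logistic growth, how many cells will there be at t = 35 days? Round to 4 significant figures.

A = (K − N₀)/N₀ = (4.74×10^6 − 455000)/455000 = 9.4176.
N(t) = K/(1 + A·e^(−rt)) = 4.74×10^6/(1 + 9.4176×e^(−0.09×35)).
e^(−3.15) = 0.042852; denominator = 1 + 9.4176×0.042852 = 1.4036.
N = 4.74×10^6/1.4036 = 3.377118×10^6.

3377000 cells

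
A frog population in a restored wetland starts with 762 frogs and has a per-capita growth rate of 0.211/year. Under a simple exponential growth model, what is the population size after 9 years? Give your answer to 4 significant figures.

5090 frogs

N(t) = N₀·e^(rt) = 762 × e^(0.211×9) = 762 × e^1.899.
e^1.899 ≈ 6.6792, so N ≈ 762 × 6.6792 = 5089.56.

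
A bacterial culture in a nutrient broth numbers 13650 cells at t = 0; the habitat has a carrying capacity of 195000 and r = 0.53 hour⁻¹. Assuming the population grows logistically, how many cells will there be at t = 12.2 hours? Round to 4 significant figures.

A = (K − N₀)/N₀ = (195000 − 13650)/13650 = 13.286.
N(t) = K/(1 + A·e^(−rt)) = 195000/(1 + 13.286×e^(−0.53×12.2)).
e^(−6.466) = 0.0015554; denominator = 1 + 13.286×0.0015554 = 1.0207.
N = 195000/1.0207 = 191052.

191100 cells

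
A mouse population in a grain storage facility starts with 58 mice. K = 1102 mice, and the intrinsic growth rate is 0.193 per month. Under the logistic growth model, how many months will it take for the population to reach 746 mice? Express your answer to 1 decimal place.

18.8 months

A = (K − N₀)/N₀ = (1102 − 58)/58 = 18.
Solve 1102/(1 + 18·e^(−0.193t)) = 746: 1 + 18·e^(−0.193t) = 1.4772, so e^(−0.193t) = 0.0265118.
−0.193·t = ln(0.0265118) = -3.6302, so t = 3.6302/0.193 = 18.809.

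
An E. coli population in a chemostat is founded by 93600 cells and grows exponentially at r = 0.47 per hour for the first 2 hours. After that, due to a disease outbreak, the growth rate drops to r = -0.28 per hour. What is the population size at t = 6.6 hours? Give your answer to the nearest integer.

Phase 1: N(2) = 93600·e^(0.47×2) = 93600·e^0.94 = 239614.
Phase 2 runs for 6.6 − 2 = 4.6 hours at r = -0.28.
N(6.6) = 239614·e^(-0.28×4.6) = 239614·e^-1.288 = 66090.9.

66091 cells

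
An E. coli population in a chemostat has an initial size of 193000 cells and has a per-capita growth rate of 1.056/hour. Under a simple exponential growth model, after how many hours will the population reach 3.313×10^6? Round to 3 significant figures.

Set N₀·e^(rt) = 3.313×10^6: e^(1.056·t) = 3.313×10^6/193000 = 17.166.
1.056·t = ln(17.166) = 2.8429, so t = 2.8429/1.056 = 2.6922.

2.69 hours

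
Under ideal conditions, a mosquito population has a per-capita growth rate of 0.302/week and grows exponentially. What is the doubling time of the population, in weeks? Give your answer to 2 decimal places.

Doubling time t_d = ln(2)/r = 0.6931/0.302 = 2.2952.

2.30 weeks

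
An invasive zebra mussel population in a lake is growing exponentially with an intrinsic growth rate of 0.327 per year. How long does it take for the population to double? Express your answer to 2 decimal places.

Doubling time t_d = ln(2)/r = 0.6931/0.327 = 2.1197.

2.12 years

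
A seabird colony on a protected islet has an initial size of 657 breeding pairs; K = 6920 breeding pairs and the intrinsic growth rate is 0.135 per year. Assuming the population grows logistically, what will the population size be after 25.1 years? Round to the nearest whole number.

A = (K − N₀)/N₀ = (6920 − 657)/657 = 9.5327.
N(t) = K/(1 + A·e^(−rt)) = 6920/(1 + 9.5327×e^(−0.135×25.1)).
e^(−3.389) = 0.033759; denominator = 1 + 9.5327×0.033759 = 1.3218.
N = 6920/1.3218 = 5235.21.

5235 breeding pairs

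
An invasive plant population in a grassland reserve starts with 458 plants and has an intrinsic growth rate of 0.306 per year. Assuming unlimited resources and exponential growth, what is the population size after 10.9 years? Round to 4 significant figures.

12870 plants

N(t) = N₀·e^(rt) = 458 × e^(0.306×10.9) = 458 × e^3.335.
e^3.335 ≈ 28.09, so N ≈ 458 × 28.09 = 12865.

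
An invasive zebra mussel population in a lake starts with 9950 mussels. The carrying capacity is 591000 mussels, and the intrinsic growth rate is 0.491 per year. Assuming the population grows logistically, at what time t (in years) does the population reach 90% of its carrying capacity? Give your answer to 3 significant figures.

12.8 years

A = (K − N₀)/N₀ = (591000 − 9950)/9950 = 58.397.
Solve 591000/(1 + 58.397·e^(−0.491t)) = 531900: 1 + 58.397·e^(−0.491t) = 1.1111, so e^(−0.491t) = 0.00190269.
−0.491·t = ln(0.00190269) = -6.2645, so t = 6.2645/0.491 = 12.759.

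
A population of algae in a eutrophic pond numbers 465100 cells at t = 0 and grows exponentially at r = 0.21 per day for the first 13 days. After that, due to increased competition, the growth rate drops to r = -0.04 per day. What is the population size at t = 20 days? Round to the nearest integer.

5389740 cells

Phase 1: N(13) = 465100·e^(0.21×13) = 465100·e^2.73 = 7.131326×10^6.
Phase 2 runs for 20 − 13 = 7 days at r = -0.04.
N(20) = 7.131326×10^6·e^(-0.04×7) = 7.131326×10^6·e^-0.28 = 5.38974×10^6.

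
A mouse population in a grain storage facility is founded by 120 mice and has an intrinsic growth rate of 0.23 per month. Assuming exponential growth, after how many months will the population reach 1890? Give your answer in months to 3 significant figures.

12.0 months

Set N₀·e^(rt) = 1890: e^(0.23·t) = 1890/120 = 15.75.
0.23·t = ln(15.75) = 2.7568, so t = 2.7568/0.23 = 11.986.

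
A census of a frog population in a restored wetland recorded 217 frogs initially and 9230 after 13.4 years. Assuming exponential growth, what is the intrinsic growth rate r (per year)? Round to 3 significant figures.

0.280 per year

From N(t) = N₀·e^(rt): e^(r·13.4) = 9230/217 = 42.535.
r·13.4 = ln(42.535) = 3.7503, so r = 3.7503/13.4 = 0.27987.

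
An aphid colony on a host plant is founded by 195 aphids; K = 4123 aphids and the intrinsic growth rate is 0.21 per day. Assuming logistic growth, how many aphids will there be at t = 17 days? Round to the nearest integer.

A = (K − N₀)/N₀ = (4123 − 195)/195 = 20.144.
N(t) = K/(1 + A·e^(−rt)) = 4123/(1 + 20.144×e^(−0.21×17)).
e^(−3.57) = 0.028156; denominator = 1 + 20.144×0.028156 = 1.5672.
N = 4123/1.5672 = 2630.87.

2631 aphids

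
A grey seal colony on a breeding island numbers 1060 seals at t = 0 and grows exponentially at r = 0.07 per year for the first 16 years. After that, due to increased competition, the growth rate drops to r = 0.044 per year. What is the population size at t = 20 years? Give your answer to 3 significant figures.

3870 seals

Phase 1: N(16) = 1060·e^(0.07×16) = 1060·e^1.12 = 3248.75.
Phase 2 runs for 20 − 16 = 4 years at r = 0.044.
N(20) = 3248.75·e^(0.044×4) = 3248.75·e^0.176 = 3873.93.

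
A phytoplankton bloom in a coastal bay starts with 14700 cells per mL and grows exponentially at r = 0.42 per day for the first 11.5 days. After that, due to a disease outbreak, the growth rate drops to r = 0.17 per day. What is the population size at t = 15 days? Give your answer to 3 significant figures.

3340000 cells per mL

Phase 1: N(11.5) = 14700·e^(0.42×11.5) = 14700·e^4.83 = 1.840601×10^6.
Phase 2 runs for 15 − 11.5 = 3.5 days at r = 0.17.
N(15) = 1.840601×10^6·e^(0.17×3.5) = 1.840601×10^6·e^0.595 = 3.337067×10^6.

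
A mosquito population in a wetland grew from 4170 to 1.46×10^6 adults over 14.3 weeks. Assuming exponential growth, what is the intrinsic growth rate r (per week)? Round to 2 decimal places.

From N(t) = N₀·e^(rt): e^(r·14.3) = 1.46×10^6/4170 = 350.12.
r·14.3 = ln(350.12) = 5.8583, so r = 5.8583/14.3 = 0.40967.

0.41 per week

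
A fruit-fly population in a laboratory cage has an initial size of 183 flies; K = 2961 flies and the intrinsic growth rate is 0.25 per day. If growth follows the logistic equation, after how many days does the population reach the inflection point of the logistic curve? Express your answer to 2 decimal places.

10.88 days

Logistic growth is fastest at N = K/2 = 1480.5.
A = (K − N₀)/N₀ = 15.18. Set K/(1 + A·e^(−rt)) = K/2 → A·e^(−rt) = 1.
e^(−0.25t) = 1/15.18 = 0.0658747, so t = ln(15.18)/0.25 = 2.72/0.25 = 10.88.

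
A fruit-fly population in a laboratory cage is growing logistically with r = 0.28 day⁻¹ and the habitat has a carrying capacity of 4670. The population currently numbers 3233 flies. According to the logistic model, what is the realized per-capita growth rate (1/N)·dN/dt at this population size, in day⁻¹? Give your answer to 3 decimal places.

0.086 per day

(1/N)·dN/dt = r(1 − N/K) = 0.28 × (1 − 3233/4670).
= 0.28 × 0.30771 = 0.086158.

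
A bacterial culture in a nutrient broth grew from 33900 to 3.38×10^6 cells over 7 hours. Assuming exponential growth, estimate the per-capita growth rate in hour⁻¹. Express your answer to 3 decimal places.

0.657 per hour

From N(t) = N₀·e^(rt): e^(r·7) = 3.38×10^6/33900 = 99.705.
r·7 = ln(99.705) = 4.6022, so r = 4.6022/7 = 0.65746.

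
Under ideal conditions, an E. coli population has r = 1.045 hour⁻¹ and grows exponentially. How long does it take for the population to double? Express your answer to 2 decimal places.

Doubling time t_d = ln(2)/r = 0.6931/1.045 = 0.6633.

0.66 hours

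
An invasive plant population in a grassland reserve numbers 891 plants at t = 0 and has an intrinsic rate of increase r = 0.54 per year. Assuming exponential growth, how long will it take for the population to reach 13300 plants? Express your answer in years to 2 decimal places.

5.01 years

Set N₀·e^(rt) = 13300: e^(0.54·t) = 13300/891 = 14.927.
0.54·t = ln(14.927) = 2.7032, so t = 2.7032/0.54 = 5.0059.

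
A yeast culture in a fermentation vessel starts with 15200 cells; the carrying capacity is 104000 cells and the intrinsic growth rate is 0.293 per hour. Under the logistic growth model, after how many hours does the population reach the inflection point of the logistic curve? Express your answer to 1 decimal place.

6.0 hours

Logistic growth is fastest at N = K/2 = 52000.
A = (K − N₀)/N₀ = 5.8421. Set K/(1 + A·e^(−rt)) = K/2 → A·e^(−rt) = 1.
e^(−0.293t) = 1/5.8421 = 0.171171, so t = ln(5.8421)/0.293 = 1.7651/0.293 = 6.0242.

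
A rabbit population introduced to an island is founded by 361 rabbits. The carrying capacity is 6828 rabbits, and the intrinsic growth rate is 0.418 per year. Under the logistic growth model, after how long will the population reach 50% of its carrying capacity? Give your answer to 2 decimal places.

6.90 years

A = (K − N₀)/N₀ = (6828 − 361)/361 = 17.914.
Solve 6828/(1 + 17.914·e^(−0.418t)) = 3414: 1 + 17.914·e^(−0.418t) = 2, so e^(−0.418t) = 0.0558219.
−0.418·t = ln(0.0558219) = -2.8856, so t = 2.8856/0.418 = 6.9033.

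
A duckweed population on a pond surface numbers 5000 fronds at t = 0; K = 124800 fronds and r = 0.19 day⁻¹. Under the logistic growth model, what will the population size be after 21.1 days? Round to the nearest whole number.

A = (K − N₀)/N₀ = (124800 − 5000)/5000 = 23.96.
N(t) = K/(1 + A·e^(−rt)) = 124800/(1 + 23.96×e^(−0.19×21.1)).
e^(−4.009) = 0.018152; denominator = 1 + 23.96×0.018152 = 1.4349.
N = 124800/1.4349 = 86974.

86974 fronds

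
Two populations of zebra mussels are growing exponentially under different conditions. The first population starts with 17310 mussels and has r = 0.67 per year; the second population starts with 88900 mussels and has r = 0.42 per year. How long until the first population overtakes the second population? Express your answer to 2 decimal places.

6.54 years

Set 17310·e^(0.67t) = 88900·e^(0.42t).
e^((0.67 − 0.42)t) = 88900/17310 → e^(0.25·t) = 5.1358.
0.25·t = ln(5.1358) = 1.6362, so t = 1.6362/0.25 = 6.5449.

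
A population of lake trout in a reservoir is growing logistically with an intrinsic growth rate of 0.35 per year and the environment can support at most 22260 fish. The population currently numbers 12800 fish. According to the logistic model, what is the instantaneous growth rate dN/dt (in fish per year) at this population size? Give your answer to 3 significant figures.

dN/dt = rN(1 − N/K) = 0.35 × 12800 × (1 − 12800/22260).
1 − 12800/22260 = 0.42498; dN/dt = 0.35 × 12800 × 0.42498 = 1903.9.

1900 fish per year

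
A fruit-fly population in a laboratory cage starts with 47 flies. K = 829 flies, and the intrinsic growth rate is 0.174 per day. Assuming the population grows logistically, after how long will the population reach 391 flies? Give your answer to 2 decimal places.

15.51 days

A = (K − N₀)/N₀ = (829 − 47)/47 = 16.638.
Solve 829/(1 + 16.638·e^(−0.174t)) = 391: 1 + 16.638·e^(−0.174t) = 2.1202, so e^(−0.174t) = 0.0673269.
−0.174·t = ln(0.0673269) = -2.6982, so t = 2.6982/0.174 = 15.507.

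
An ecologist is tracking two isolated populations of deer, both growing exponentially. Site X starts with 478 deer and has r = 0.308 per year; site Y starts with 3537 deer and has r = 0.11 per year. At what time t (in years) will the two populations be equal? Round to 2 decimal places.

Set 478·e^(0.308t) = 3537·e^(0.11t).
e^((0.308 − 0.11)t) = 3537/478 → e^(0.198·t) = 7.3996.
0.198·t = ln(7.3996) = 2.0014, so t = 2.0014/0.198 = 10.108.

10.11 years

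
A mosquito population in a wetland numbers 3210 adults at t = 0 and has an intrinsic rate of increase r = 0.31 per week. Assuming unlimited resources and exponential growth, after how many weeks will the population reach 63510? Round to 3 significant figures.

9.63 weeks

Set N₀·e^(rt) = 63510: e^(0.31·t) = 63510/3210 = 19.785.
0.31·t = ln(19.785) = 2.9849, so t = 2.9849/0.31 = 9.6288.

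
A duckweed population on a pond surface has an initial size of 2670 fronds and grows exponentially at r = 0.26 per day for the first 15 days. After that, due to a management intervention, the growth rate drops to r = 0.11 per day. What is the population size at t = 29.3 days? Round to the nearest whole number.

Phase 1: N(15) = 2670·e^(0.26×15) = 2670·e^3.9 = 131905.
Phase 2 runs for 29.3 − 15 = 14.3 days at r = 0.11.
N(29.3) = 131905·e^(0.11×14.3) = 131905·e^1.573 = 635924.

635924 fronds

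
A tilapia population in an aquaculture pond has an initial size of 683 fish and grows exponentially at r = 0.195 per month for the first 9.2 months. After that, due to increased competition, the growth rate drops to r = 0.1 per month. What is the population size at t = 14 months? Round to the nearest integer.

6638 fish

Phase 1: N(9.2) = 683·e^(0.195×9.2) = 683·e^1.794 = 4107.19.
Phase 2 runs for 14 − 9.2 = 4.8 months at r = 0.1.
N(14) = 4107.19·e^(0.1×4.8) = 4107.19·e^0.48 = 6637.53.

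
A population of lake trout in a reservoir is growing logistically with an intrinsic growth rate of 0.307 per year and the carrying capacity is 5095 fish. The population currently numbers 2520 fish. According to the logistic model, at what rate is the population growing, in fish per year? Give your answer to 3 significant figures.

391 fish per year

dN/dt = rN(1 − N/K) = 0.307 × 2520 × (1 − 2520/5095).
1 − 2520/5095 = 0.5054; dN/dt = 0.307 × 2520 × 0.5054 = 391.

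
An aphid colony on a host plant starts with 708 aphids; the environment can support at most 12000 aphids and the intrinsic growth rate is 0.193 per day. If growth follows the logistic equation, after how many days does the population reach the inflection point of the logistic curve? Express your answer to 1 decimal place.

Logistic growth is fastest at N = K/2 = 6000.
A = (K − N₀)/N₀ = 15.949. Set K/(1 + A·e^(−rt)) = K/2 → A·e^(−rt) = 1.
e^(−0.193t) = 1/15.949 = 0.0626993, so t = ln(15.949)/0.193 = 2.7694/0.193 = 14.349.

14.3 days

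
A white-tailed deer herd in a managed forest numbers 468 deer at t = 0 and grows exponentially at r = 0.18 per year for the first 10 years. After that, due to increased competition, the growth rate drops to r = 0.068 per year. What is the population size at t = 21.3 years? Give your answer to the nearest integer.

Phase 1: N(10) = 468·e^(0.18×10) = 468·e^1.8 = 2831.24.
Phase 2 runs for 21.3 − 10 = 11.3 years at r = 0.068.
N(21.3) = 2831.24·e^(0.068×11.3) = 2831.24·e^0.7684 = 6105.03.

6105 deer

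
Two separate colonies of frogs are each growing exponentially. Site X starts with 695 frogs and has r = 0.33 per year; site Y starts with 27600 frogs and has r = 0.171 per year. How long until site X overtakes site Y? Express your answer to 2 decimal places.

Set 695·e^(0.33t) = 27600·e^(0.171t).
e^((0.33 − 0.171)t) = 27600/695 → e^(0.159·t) = 39.712.
0.159·t = ln(39.712) = 3.6817, so t = 3.6817/0.159 = 23.155.

23.16 years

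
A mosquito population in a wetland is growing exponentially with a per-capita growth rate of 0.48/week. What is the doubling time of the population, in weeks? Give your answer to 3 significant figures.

1.44 weeks

Doubling time t_d = ln(2)/r = 0.6931/0.48 = 1.4441.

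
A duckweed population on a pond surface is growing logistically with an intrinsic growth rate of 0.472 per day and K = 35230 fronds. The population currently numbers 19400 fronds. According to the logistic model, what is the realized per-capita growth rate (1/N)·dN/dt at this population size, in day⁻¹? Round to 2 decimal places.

0.21 per day

(1/N)·dN/dt = r(1 − N/K) = 0.472 × (1 − 19400/35230).
= 0.472 × 0.44933 = 0.21209.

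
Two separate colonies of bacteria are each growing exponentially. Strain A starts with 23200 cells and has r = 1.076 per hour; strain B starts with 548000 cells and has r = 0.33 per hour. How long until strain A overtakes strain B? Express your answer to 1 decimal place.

4.2 hours

Set 23200·e^(1.076t) = 548000·e^(0.33t).
e^((1.076 − 0.33)t) = 548000/23200 → e^(0.746·t) = 23.621.
0.746·t = ln(23.621) = 3.1621, so t = 3.1621/0.746 = 4.2388.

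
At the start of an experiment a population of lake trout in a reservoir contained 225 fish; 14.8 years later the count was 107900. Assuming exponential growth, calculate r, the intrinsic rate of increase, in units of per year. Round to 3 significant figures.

From N(t) = N₀·e^(rt): e^(r·14.8) = 107900/225 = 479.56.
r·14.8 = ln(479.56) = 6.1729, so r = 6.1729/14.8 = 0.41709.

0.417 per year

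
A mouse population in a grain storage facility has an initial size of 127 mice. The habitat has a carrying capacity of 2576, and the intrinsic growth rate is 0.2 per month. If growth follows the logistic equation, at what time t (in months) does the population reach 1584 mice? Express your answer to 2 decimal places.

17.14 months

A = (K − N₀)/N₀ = (2576 − 127)/127 = 19.283.
Solve 2576/(1 + 19.283·e^(−0.2t)) = 1584: 1 + 19.283·e^(−0.2t) = 1.6263, so e^(−0.2t) = 0.0324767.
−0.2·t = ln(0.0324767) = -3.4272, so t = 3.4272/0.2 = 17.136.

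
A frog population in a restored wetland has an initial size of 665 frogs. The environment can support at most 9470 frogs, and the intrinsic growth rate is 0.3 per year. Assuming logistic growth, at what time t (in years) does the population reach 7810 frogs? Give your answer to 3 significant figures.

A = (K − N₀)/N₀ = (9470 − 665)/665 = 13.241.
Solve 9470/(1 + 13.241·e^(−0.3t)) = 7810: 1 + 13.241·e^(−0.3t) = 1.2125, so e^(−0.3t) = 0.0160527.
−0.3·t = ln(0.0160527) = -4.1319, so t = 4.1319/0.3 = 13.773.

13.8 years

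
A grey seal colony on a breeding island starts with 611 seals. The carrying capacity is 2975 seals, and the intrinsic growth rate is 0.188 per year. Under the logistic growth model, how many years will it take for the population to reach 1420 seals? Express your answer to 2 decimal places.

6.71 years

A = (K − N₀)/N₀ = (2975 − 611)/611 = 3.8691.
Solve 2975/(1 + 3.8691·e^(−0.188t)) = 1420: 1 + 3.8691·e^(−0.188t) = 2.0951, so e^(−0.188t) = 0.283032.
−0.188·t = ln(0.283032) = -1.2622, so t = 1.2622/0.188 = 6.7138.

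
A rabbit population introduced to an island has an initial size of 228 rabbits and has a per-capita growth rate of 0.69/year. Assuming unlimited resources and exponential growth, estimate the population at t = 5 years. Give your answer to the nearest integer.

7182 rabbits

N(t) = N₀·e^(rt) = 228 × e^(0.69×5) = 228 × e^3.45.
e^3.45 ≈ 31.5, so N ≈ 228 × 31.5 = 7182.09.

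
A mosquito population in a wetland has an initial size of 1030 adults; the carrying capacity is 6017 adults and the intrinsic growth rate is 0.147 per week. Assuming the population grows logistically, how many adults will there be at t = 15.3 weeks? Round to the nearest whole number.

3983 adults

A = (K − N₀)/N₀ = (6017 − 1030)/1030 = 4.8417.
N(t) = K/(1 + A·e^(−rt)) = 6017/(1 + 4.8417×e^(−0.147×15.3)).
e^(−2.249) = 0.10549; denominator = 1 + 4.8417×0.10549 = 1.5108.
N = 6017/1.5108 = 3982.72.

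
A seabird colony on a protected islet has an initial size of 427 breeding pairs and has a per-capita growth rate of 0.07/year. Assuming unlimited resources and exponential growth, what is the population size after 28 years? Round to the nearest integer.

N(t) = N₀·e^(rt) = 427 × e^(0.07×28) = 427 × e^1.96.
e^1.96 ≈ 7.0993, so N ≈ 427 × 7.0993 = 3031.41.

3031 breeding pairs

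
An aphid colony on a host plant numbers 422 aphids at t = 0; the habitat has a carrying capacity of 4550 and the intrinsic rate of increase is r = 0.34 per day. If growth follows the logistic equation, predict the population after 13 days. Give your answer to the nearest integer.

A = (K − N₀)/N₀ = (4550 − 422)/422 = 9.782.
N(t) = K/(1 + A·e^(−rt)) = 4550/(1 + 9.782×e^(−0.34×13)).
e^(−4.42) = 0.012034; denominator = 1 + 9.782×0.012034 = 1.1177.
N = 4550/1.1177 = 4070.79.

4071 aphids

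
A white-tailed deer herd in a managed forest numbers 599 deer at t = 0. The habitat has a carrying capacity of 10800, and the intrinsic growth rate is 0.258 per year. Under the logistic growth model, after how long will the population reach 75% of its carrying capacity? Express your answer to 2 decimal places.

15.25 years

A = (K − N₀)/N₀ = (10800 − 599)/599 = 17.03.
Solve 10800/(1 + 17.03·e^(−0.258t)) = 8100: 1 + 17.03·e^(−0.258t) = 1.3333, so e^(−0.258t) = 0.0195732.
−0.258·t = ln(0.0195732) = -3.9336, so t = 3.9336/0.258 = 15.246.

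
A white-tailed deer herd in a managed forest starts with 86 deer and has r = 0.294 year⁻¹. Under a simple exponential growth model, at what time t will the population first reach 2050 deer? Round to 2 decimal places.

Set N₀·e^(rt) = 2050: e^(0.294·t) = 2050/86 = 23.837.
0.294·t = ln(23.837) = 3.1712, so t = 3.1712/0.294 = 10.787.

10.79 years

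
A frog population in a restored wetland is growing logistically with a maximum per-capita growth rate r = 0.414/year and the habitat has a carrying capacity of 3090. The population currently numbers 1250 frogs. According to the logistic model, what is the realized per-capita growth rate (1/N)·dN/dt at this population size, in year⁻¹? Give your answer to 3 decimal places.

(1/N)·dN/dt = r(1 − N/K) = 0.414 × (1 − 1250/3090).
= 0.414 × 0.59547 = 0.24652.

0.247 per year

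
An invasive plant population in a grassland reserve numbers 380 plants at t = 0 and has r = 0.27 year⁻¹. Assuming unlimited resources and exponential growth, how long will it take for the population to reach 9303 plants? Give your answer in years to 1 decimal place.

Set N₀·e^(rt) = 9303: e^(0.27·t) = 9303/380 = 24.482.
0.27·t = ln(24.482) = 3.1979, so t = 3.1979/0.27 = 11.844.

11.8 years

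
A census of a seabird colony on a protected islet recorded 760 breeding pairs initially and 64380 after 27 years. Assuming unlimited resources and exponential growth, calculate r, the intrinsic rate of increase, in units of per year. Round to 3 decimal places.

From N(t) = N₀·e^(rt): e^(r·27) = 64380/760 = 84.711.
r·27 = ln(84.711) = 4.4392, so r = 4.4392/27 = 0.16442.

0.164 per year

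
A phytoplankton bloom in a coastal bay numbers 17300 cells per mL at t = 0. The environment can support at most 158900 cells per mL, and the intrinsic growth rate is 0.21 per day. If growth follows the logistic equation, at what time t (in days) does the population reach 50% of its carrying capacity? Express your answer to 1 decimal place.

10.0 days

A = (K − N₀)/N₀ = (158900 − 17300)/17300 = 8.185.
Solve 158900/(1 + 8.185·e^(−0.21t)) = 79450: 1 + 8.185·e^(−0.21t) = 2, so e^(−0.21t) = 0.122175.
−0.21·t = ln(0.122175) = -2.1023, so t = 2.1023/0.21 = 10.011.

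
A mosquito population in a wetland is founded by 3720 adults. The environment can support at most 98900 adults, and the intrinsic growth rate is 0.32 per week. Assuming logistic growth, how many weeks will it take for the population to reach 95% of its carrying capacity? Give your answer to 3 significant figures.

A = (K − N₀)/N₀ = (98900 − 3720)/3720 = 25.586.
Solve 98900/(1 + 25.586·e^(−0.32t)) = 93955: 1 + 25.586·e^(−0.32t) = 1.0526, so e^(−0.32t) = 0.00205704.
−0.32·t = ln(0.00205704) = -6.1865, so t = 6.1865/0.32 = 19.333.

19.3 weeks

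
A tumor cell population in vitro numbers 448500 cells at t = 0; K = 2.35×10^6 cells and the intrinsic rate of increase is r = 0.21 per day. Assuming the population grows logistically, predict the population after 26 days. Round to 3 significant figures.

A = (K − N₀)/N₀ = (2.35×10^6 − 448500)/448500 = 4.2397.
N(t) = K/(1 + A·e^(−rt)) = 2.35×10^6/(1 + 4.2397×e^(−0.21×26)).
e^(−5.46) = 0.0042536; denominator = 1 + 4.2397×0.0042536 = 1.018.
N = 2.35×10^6/1.018 = 2.308371×10^6.

2310000 cells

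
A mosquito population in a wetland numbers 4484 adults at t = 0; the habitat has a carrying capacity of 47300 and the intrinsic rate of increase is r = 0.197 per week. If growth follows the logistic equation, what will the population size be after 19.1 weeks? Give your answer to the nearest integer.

38716 adults

A = (K − N₀)/N₀ = (47300 − 4484)/4484 = 9.5486.
N(t) = K/(1 + A·e^(−rt)) = 47300/(1 + 9.5486×e^(−0.197×19.1)).
e^(−3.763) = 0.023221; denominator = 1 + 9.5486×0.023221 = 1.2217.
N = 47300/1.2217 = 38715.7.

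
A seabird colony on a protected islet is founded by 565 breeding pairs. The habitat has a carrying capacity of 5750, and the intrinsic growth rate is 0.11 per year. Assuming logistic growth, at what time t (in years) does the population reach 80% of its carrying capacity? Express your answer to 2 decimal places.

A = (K − N₀)/N₀ = (5750 − 565)/565 = 9.177.
Solve 5750/(1 + 9.177·e^(−0.11t)) = 4600: 1 + 9.177·e^(−0.11t) = 1.25, so e^(−0.11t) = 0.027242.
−0.11·t = ln(0.027242) = -3.603, so t = 3.603/0.11 = 32.754.

32.75 years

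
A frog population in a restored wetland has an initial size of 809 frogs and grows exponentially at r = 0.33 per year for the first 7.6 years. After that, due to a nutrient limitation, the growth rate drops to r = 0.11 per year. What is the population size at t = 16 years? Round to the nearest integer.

Phase 1: N(7.6) = 809·e^(0.33×7.6) = 809·e^2.508 = 9934.8.
Phase 2 runs for 16 − 7.6 = 8.4 years at r = 0.11.
N(16) = 9934.8·e^(0.11×8.4) = 9934.8·e^0.924 = 25029.2.

25029 frogs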